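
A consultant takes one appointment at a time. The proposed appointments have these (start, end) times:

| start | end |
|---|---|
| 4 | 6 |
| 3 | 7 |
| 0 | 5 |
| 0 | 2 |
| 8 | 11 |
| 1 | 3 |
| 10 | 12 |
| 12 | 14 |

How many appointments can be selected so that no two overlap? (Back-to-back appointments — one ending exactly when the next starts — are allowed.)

Sorted by end: (0,2)  (1,3)  (0,5)  (4,6)  (3,7)  (8,11)  (10,12)  (12,14)
take (0,2); skip (0,5); take (4,6); skip (3,7); take (8,11); skip (10,12); take (12,14).
Selected 4 appointments.

4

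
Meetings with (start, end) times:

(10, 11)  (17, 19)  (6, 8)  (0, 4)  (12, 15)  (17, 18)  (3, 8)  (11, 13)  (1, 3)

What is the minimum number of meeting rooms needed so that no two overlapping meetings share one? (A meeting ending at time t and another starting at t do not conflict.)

Events (time:±→running): 0:+→1 1:+→2 … peak 2.

2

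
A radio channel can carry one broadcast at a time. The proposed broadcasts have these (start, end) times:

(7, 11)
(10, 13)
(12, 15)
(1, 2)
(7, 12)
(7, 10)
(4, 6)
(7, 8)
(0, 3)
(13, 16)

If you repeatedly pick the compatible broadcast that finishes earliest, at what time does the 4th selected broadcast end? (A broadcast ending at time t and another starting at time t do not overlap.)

Order by finish time; keep every interval that doesn't clash with the previous kept one.
By end time: (1,2), (0,3), (4,6), (7,8), (7,10), (7,11), (7,12), (10,13), (12,15), (13,16).
Pick (1,2); next start ≥ 2 → (4,6); next start ≥ 6 → (7,8); next start ≥ 8 → (10,13); next start ≥ 13 → (13,16).
Selected: (1,2) (4,6) (7,8) (10,13) (13,16)

13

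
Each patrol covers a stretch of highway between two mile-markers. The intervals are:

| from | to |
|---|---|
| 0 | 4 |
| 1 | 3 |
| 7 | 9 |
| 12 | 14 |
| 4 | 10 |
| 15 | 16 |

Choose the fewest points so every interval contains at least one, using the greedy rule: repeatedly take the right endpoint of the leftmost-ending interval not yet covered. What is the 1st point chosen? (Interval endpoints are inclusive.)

Process intervals by earliest right end; each time one isn't hit yet, stab at its right endpoint.
By right end: [1,3]  [0,4]  [7,9]  [4,10]  [12,14]  [15,16]
[1,3] uncovered → point at 3; [7,9] uncovered → point at 9; [12,14] uncovered → point at 14; [15,16] uncovered → point at 16.
Points: 3, 9, 14, 16 (4 total).

3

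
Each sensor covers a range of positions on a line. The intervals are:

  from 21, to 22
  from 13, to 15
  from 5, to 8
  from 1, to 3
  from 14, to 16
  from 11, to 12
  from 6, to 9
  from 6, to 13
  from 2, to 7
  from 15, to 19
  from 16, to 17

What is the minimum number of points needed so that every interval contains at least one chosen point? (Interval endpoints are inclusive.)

6

Process intervals by earliest right end; each time one isn't hit yet, stab at its right endpoint.
Sorted: [1,3] [2,7] [5,8] [6,9] [11,12] [6,13] [13,15] [14,16] [16,17] [15,19] [21,22]
{[1,3],[2,7]} hit by 3; {[5,8],[6,9]} hit by 8; {[11,12],[6,13]} hit by 12; {[13,15],[14,16]} hit by 15; {[16,17],[15,19]} hit by 17; {[21,22]} hit by 22.
Points: 3, 8, 12, 15, 17, 22 (6 total).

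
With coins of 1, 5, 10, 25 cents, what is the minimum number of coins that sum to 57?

Greedy: take as many of the largest coin as possible, then repeat with the remainder.
57 − 2×25→7 − 1×5→2 − 2×1→0
Total coins = 2 + 1 + 2 = 5

5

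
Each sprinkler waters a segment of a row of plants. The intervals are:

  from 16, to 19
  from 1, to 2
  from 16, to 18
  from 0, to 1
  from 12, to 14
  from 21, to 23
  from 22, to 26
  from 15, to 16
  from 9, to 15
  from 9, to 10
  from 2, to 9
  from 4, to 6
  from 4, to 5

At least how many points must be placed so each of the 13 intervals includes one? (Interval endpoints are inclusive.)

Process intervals by earliest right end; each time one isn't hit yet, stab at its right endpoint.
Sorted: [0,1] [1,2] [4,5] [4,6] [2,9] [9,10] [12,14] [9,15] [15,16] [16,18] [16,19] [21,23] [22,26]
{[0,1],[1,2]} hit by 1; {[4,5],[4,6],[2,9]} hit by 5; {[9,10]} hit by 10; {[12,14],[9,15]} hit by 14; {[15,16],[16,18],[16,19]} hit by 16; {[21,23],[22,26]} hit by 23.
Points: 1, 5, 10, 14, 16, 23 (6 total).

6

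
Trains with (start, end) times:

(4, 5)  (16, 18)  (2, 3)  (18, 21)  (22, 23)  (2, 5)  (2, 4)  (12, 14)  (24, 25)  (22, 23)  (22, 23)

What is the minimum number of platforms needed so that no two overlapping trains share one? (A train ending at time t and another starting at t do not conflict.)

starts: [2, 2, 2, 4, 12, 16, 18, 22, 22, 22, 24]
ends:   [3, 4, 5, 5, 14, 18, 21, 23, 23, 23, 25]
s2→1 s2→2 s2→3  — peak 3.

3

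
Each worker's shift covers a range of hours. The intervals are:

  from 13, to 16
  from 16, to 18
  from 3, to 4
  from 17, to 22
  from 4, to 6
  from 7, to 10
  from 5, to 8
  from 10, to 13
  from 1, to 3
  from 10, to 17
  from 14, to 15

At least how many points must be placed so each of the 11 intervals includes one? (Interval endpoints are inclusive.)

By right end: [1,3]  [3,4]  [4,6]  [5,8]  [7,10]  [10,13]  [14,15]  [13,16]  [10,17]  [16,18]  [17,22]
[1,3] uncovered → point at 3; [4,6] uncovered → point at 6; [7,10] uncovered → point at 10; [14,15] uncovered → point at 15; [16,18] uncovered → point at 18.
Points: 3, 6, 10, 15, 18 (5 total).

5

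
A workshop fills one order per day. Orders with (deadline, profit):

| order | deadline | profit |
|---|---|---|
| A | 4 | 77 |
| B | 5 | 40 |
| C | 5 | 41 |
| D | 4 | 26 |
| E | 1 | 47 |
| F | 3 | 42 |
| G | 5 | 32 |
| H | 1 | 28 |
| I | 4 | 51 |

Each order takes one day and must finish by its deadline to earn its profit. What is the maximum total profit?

258

Take jobs in profit order; each goes to the latest open slot no later than its deadline.
Profit order: A=77 I=51 E=47 F=42 C=41 B=40 G=32 H=28 D=26
Assign: A→slot 4, I→slot 3, E→slot 1, F→slot 2, C→slot 5, B skipped, G skipped, H skipped, D skipped.
Slots: [1:E] [2:F] [3:I] [4:A] [5:C]
Profit = 47 + 42 + 51 + 77 + 41 = 258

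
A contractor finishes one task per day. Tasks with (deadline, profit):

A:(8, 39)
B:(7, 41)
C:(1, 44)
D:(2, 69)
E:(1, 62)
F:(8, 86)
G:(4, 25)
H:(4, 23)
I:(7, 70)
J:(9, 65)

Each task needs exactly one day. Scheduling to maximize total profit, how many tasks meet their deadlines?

9

Profit order: F=86 I=70 D=69 J=65 E=62 C=44 B=41 A=39 G=25 H=23
Assign: F→slot 8, I→slot 7, D→slot 2, J→slot 9, E→slot 1, C skipped, B→slot 6, A→slot 5, G→slot 4, H→slot 3.
Slots: [1:E] [2:D] [3:H] [4:G] [5:A] [6:B] [7:I] [8:F] [9:J]
9 of 10 scheduled.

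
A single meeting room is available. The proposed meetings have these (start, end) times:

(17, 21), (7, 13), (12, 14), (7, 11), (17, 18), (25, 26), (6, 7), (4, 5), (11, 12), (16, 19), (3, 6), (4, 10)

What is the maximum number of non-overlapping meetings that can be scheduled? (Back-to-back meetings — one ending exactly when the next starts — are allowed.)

7

Greedy by earliest finish: after sorting by end time, pick each interval compatible with the last pick.
Sorted by end: (4,5)  (3,6)  (6,7)  (4,10)  (7,11)  (11,12)  (7,13)  (12,14)  (17,18)  (16,19)  (17,21)  (25,26)
take (4,5); take (6,7); skip (4,10); take (7,11); take (11,12); skip (7,13); take (12,14); take (17,18); skip (17,21); take (25,26).
Selected 7 meetings.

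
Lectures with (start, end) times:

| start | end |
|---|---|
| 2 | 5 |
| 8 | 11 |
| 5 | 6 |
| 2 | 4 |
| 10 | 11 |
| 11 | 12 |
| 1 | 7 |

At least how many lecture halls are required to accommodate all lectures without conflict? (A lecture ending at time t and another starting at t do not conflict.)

The answer is the maximum number of intervals overlapping at any instant.
Events (time:±→running): 1:+→1 2:+→2 2:+→3 … peak 3.

3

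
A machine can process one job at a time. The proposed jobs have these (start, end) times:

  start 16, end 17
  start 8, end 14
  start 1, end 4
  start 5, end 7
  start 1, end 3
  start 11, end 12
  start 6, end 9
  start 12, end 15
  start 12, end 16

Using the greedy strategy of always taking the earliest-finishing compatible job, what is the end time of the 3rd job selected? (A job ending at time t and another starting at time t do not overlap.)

Sorted by end: (1,3)  (1,4)  (5,7)  (6,9)  (11,12)  (8,14)  (12,15)  (12,16)  (16,17)
take (1,3); take (5,7); skip (6,9); take (11,12); take (12,15); take (16,17).
Selected: (1,3) (5,7) (11,12) (12,15) (16,17)

12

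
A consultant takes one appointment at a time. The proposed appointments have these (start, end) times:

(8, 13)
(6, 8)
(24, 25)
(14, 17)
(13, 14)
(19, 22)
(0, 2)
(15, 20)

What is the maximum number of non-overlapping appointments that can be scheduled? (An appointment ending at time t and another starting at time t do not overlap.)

7

Greedy by earliest finish: after sorting by end time, pick each interval compatible with the last pick.
Sorted by end: (0,2)  (6,8)  (8,13)  (13,14)  (14,17)  (15,20)  (19,22)  (24,25)
take (0,2); take (6,8); take (8,13); take (13,14); take (14,17); take (19,22); take (24,25).
Selected 7 appointments.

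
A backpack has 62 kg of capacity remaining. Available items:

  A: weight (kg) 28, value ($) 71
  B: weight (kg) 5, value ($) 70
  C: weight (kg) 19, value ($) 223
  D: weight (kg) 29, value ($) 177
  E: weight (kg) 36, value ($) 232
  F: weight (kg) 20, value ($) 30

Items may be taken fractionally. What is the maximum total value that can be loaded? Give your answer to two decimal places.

537.21

Sort by value per unit weight and fill in that order.
Order: B (70/5=14.00) > C (223/19=11.74) > E (232/36=6.44) > D (177/29=6.10) > A (71/28=2.54) > F (30/20=1.50)
Fill: take B (5 @ 70) → take C (19 @ 223) → take E (36 @ 232) → take 2/29 of D → 12.21; 62/62 used.
Total value = 537.21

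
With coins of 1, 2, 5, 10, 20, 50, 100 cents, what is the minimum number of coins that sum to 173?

173 = 1×100 + 1×50 + 1×20 + 1×2 + 1×1
Total coins = 1 + 1 + 1 + 1 + 1 = 5

5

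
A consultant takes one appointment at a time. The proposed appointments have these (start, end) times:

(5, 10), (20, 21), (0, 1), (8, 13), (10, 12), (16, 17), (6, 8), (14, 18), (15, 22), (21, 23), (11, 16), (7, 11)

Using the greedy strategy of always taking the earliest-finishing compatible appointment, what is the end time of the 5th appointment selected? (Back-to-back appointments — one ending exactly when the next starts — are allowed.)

Greedy by earliest finish: after sorting by end time, pick each interval compatible with the last pick.
Sorted by end: (0,1)  (6,8)  (5,10)  (7,11)  (10,12)  (8,13)  (11,16)  (16,17)  (14,18)  (20,21)  (15,22)  (21,23)
take (0,1); take (6,8); skip (5,10); take (10,12); take (16,17); take (20,21); take (21,23).
Selected: (0,1) (6,8) (10,12) (16,17) (20,21) (21,23)

21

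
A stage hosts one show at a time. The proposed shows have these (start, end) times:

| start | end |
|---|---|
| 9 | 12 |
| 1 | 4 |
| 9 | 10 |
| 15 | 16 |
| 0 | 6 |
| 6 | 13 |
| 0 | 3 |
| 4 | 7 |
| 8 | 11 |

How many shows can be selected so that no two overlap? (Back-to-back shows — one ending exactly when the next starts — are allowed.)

4

Order by finish time; keep every interval that doesn't clash with the previous kept one.
By end time: (0,3), (1,4), (0,6), (4,7), (9,10), (8,11), (9,12), (6,13), (15,16).
Pick (0,3); next start ≥ 3 → (4,7); next start ≥ 7 → (9,10); next start ≥ 10 → (15,16).
Selected 4 shows.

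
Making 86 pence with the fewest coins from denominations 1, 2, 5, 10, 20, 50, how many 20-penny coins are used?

1

86 = 1×50 + 1×20 + 1×10 + 1×5 + 1×1
Count of 20: 1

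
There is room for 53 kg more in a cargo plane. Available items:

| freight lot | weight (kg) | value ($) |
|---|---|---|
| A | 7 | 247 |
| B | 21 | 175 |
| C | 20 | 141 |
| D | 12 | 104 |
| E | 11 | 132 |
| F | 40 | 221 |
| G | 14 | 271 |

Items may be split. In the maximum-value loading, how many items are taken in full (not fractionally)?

Greedy by value/weight ratio, highest first.
Order: A (247/7=35.29) > G (271/14=19.36) > E (132/11=12.00) > D (104/12=8.67) > B (175/21=8.33) > C (141/20=7.05) > F (221/40=5.53)
Fill: take A (7 @ 247) → take G (14 @ 271) → take E (11 @ 132) → take D (12 @ 104) → take 9/21 of B → 75.00; 53/53 used.
4 item(s) taken whole; one partial (take 9/21 of B).

4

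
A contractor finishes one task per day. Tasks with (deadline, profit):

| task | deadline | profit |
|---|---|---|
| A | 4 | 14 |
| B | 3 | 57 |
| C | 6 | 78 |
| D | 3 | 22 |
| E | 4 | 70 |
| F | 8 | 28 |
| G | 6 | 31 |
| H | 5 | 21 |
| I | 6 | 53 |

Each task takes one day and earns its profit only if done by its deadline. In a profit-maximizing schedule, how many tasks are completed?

7

Sort by profit descending; place each in the latest free slot ≤ its deadline.
Profit order: C=78 E=70 B=57 I=53 G=31 F=28 D=22 H=21 A=14
Assign: C→slot 6, E→slot 4, B→slot 3, I→slot 5, G→slot 2, F→slot 8, D→slot 1, H skipped, A skipped.
Slots: [1:D] [2:G] [3:B] [4:E] [5:I] [6:C] [8:F]
7 of 9 scheduled.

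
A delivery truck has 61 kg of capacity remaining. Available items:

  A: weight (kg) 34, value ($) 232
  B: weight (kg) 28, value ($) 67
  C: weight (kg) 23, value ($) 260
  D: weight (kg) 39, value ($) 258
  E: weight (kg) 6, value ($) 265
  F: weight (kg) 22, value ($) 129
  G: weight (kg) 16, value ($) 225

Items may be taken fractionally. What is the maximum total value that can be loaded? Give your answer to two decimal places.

859.18

Greedy by value/weight ratio, highest first.
Order: E (265/6=44.17) > G (225/16=14.06) > C (260/23=11.30) > A (232/34=6.82) > D (258/39=6.62) > F (129/22=5.86) > B (67/28=2.39)
Fill: take E (6 @ 265) → take G (16 @ 225) → take C (23 @ 260) → take 16/34 of A → 109.18; 61/61 used.
Total value = 859.18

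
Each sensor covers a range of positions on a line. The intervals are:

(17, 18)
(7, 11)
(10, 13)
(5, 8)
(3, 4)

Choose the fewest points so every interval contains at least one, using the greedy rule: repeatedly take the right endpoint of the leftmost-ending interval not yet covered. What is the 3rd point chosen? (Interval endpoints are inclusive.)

13

Sorted: [3,4] [5,8] [7,11] [10,13] [17,18]
{[3,4]} hit by 4; {[5,8],[7,11]} hit by 8; {[10,13]} hit by 13; {[17,18]} hit by 18.
Points: 4, 8, 13, 18 (4 total).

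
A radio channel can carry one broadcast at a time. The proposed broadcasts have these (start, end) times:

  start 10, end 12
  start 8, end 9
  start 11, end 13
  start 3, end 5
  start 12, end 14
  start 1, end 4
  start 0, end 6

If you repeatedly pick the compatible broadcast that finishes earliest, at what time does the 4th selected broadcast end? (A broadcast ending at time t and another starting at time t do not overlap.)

14

Order by finish time; keep every interval that doesn't clash with the previous kept one.
Sorted by end: (1,4)  (3,5)  (0,6)  (8,9)  (10,12)  (11,13)  (12,14)
take (1,4); take (8,9); take (10,12); take (12,14).
Selected: (1,4) (8,9) (10,12) (12,14)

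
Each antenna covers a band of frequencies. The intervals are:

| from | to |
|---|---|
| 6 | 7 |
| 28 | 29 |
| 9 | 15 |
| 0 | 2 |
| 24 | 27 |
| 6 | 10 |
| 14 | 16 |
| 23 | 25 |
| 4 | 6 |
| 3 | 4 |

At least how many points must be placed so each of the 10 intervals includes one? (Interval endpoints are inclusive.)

6

By right end: [0,2]  [3,4]  [4,6]  [6,7]  [6,10]  [9,15]  [14,16]  [23,25]  [24,27]  [28,29]
[0,2] uncovered → point at 2; [3,4] uncovered → point at 4; [6,7] uncovered → point at 7; [9,15] uncovered → point at 15; [23,25] uncovered → point at 25; [28,29] uncovered → point at 29.
Points: 2, 4, 7, 15, 25, 29 (6 total).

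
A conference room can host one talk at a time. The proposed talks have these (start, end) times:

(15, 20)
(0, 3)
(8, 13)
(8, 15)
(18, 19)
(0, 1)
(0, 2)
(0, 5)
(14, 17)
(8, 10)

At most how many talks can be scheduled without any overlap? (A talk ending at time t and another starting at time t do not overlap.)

Sort by end time and greedily take each interval whose start is ≥ the last chosen end.
Sorted by end: (0,1)  (0,2)  (0,3)  (0,5)  (8,10)  (8,13)  (8,15)  (14,17)  (18,19)  (15,20)
take (0,1); skip (0,2); take (8,10); take (14,17); take (18,19).
Selected 4 talks.

4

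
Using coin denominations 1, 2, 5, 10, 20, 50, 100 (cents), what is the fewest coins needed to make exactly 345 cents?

6

Greedy: take as many of the largest coin as possible, then repeat with the remainder.
345 = 3×100 + 2×20 + 1×5
Total coins = 3 + 2 + 1 = 6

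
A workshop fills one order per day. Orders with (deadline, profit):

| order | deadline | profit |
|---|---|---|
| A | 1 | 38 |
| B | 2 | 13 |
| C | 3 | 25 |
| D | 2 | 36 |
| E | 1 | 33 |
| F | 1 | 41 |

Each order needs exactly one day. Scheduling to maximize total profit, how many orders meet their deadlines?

3

Take jobs in profit order; each goes to the latest open slot no later than its deadline.
By profit: F(d1,41), A(d1,38), D(d2,36), E(d1,33), C(d3,25), B(d2,13)
F→slot 1; A skipped; D→slot 2; E skipped; C→slot 3; B skipped.
3 of 6 scheduled.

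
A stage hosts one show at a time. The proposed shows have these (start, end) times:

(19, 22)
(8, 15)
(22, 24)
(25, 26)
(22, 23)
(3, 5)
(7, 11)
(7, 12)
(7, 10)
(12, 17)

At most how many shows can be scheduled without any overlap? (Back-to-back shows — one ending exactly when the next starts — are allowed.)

Sorted by end: (3,5)  (7,10)  (7,11)  (7,12)  (8,15)  (12,17)  (19,22)  (22,23)  (22,24)  (25,26)
take (3,5); take (7,10); skip (8,15); take (12,17); take (19,22); take (22,23); skip (22,24); take (25,26).
Selected 6 shows.

6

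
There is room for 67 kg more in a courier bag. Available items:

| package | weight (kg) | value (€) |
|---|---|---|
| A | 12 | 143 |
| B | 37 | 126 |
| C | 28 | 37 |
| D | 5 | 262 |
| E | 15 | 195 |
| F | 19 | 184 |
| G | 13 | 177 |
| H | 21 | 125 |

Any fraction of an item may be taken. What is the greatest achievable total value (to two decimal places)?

Greedy by value/weight ratio, highest first.
Ratios (sorted): D 52.40, G 13.62, E 13.00, A 11.92, F 9.68, H 5.95, B 3.41, C 1.32
take D (5 @ 262); take G (13 @ 177); take E (15 @ 195); take A (12 @ 143); take F (19 @ 184); take 3/21 of H → 17.86. Capacity used 67/67.
Total value = 978.86

978.86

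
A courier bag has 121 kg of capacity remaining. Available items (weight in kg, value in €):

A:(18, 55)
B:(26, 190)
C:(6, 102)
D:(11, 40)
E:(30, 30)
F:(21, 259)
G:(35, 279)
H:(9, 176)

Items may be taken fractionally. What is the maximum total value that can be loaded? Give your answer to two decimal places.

Ratios (sorted): H 19.56, C 17.00, F 12.33, G 7.97, B 7.31, D 3.64, A 3.06, E 1.00
take H (9 @ 176); take C (6 @ 102); take F (21 @ 259); take G (35 @ 279); take B (26 @ 190); take D (11 @ 40); take 13/18 of A → 39.72. Capacity used 121/121.
Total value = 1085.72

1085.72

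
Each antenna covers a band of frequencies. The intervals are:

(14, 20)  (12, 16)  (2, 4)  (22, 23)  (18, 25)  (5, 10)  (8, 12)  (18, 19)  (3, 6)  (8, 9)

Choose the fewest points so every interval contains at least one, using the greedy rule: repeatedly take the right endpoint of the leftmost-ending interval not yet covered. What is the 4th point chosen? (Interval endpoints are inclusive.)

19

By right end: [2,4]  [3,6]  [8,9]  [5,10]  [8,12]  [12,16]  [18,19]  [14,20]  [22,23]  [18,25]
[2,4] uncovered → point at 4; [8,9] uncovered → point at 9; [12,16] uncovered → point at 16; [18,19] uncovered → point at 19; [22,23] uncovered → point at 23.
Points: 4, 9, 16, 19, 23 (5 total).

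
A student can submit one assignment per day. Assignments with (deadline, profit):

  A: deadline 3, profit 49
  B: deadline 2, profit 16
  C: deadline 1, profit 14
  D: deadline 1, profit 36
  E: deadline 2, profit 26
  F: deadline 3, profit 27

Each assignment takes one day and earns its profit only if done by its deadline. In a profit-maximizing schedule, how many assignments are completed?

By profit: A(d3,49), D(d1,36), F(d3,27), E(d2,26), B(d2,16), C(d1,14)
A→slot 3; D→slot 1; F→slot 2; E skipped; B skipped; C skipped.
3 of 6 scheduled.

3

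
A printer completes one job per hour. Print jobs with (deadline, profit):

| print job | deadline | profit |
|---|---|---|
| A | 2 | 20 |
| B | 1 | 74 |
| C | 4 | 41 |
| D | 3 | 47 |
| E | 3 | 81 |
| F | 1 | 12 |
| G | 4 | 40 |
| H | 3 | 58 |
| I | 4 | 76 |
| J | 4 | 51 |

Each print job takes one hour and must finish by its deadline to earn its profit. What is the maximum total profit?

Profit order: E=81 I=76 B=74 H=58 J=51 D=47 C=41 G=40 A=20 F=12
Assign: E→slot 3, I→slot 4, B→slot 1, H→slot 2, J skipped, D skipped, C skipped, G skipped, A skipped, F skipped.
Slots: [1:B] [2:H] [3:E] [4:I]
Profit = 74 + 58 + 81 + 76 = 289

289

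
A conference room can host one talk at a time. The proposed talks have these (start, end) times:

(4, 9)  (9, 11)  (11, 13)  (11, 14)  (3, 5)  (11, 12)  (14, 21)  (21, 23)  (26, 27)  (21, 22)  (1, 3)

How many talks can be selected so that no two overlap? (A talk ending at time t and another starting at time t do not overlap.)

By end time: (1,3), (3,5), (4,9), (9,11), (11,12), (11,13), (11,14), (14,21), (21,22), (21,23), (26,27).
Pick (1,3); next start ≥ 3 → (3,5); next start ≥ 5 → (9,11); next start ≥ 11 → (11,12); next start ≥ 12 → (14,21); next start ≥ 21 → (21,22); next start ≥ 22 → (26,27).
Selected 7 talks.

7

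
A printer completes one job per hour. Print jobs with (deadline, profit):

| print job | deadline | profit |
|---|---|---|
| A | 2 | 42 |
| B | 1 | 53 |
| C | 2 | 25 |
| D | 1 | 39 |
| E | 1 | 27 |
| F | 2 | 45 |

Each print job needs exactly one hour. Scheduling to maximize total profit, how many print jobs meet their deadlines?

Sort by profit descending; place each in the latest free slot ≤ its deadline.
By profit: B(d1,53), F(d2,45), A(d2,42), D(d1,39), E(d1,27), C(d2,25)
B→slot 1; F→slot 2; A skipped; D skipped; E skipped; C skipped.
2 of 6 scheduled.

2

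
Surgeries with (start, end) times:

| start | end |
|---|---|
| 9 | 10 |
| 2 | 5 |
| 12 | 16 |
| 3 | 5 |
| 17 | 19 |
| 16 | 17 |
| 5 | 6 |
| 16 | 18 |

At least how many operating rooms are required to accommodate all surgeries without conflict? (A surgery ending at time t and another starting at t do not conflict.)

2

starts: [2, 3, 5, 9, 12, 16, 16, 17]
ends:   [5, 5, 6, 10, 16, 17, 18, 19]
s2→1 s3→2  — peak 2.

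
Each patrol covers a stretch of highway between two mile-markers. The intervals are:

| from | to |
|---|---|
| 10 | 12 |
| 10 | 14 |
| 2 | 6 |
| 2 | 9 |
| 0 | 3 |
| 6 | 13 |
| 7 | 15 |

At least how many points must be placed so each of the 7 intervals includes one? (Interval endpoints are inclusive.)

Sort by right endpoint; whenever an interval is uncovered, place a point at its right end.
By right end: [0,3]  [2,6]  [2,9]  [10,12]  [6,13]  [10,14]  [7,15]
[0,3] uncovered → point at 3; [10,12] uncovered → point at 12.
Points: 3, 12 (2 total).

2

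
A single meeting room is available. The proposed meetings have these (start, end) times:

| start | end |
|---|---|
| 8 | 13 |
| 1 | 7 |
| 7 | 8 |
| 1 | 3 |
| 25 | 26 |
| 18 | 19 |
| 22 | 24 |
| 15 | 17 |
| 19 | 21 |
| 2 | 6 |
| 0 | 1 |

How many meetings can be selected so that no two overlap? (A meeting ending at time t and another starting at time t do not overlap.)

By end time: (0,1), (1,3), (2,6), (1,7), (7,8), (8,13), (15,17), (18,19), (19,21), (22,24), (25,26).
Pick (0,1); next start ≥ 1 → (1,3); next start ≥ 3 → (7,8); next start ≥ 8 → (8,13); next start ≥ 13 → (15,17); next start ≥ 17 → (18,19); next start ≥ 19 → (19,21); next start ≥ 21 → (22,24); next start ≥ 24 → (25,26).
Selected 9 meetings.

9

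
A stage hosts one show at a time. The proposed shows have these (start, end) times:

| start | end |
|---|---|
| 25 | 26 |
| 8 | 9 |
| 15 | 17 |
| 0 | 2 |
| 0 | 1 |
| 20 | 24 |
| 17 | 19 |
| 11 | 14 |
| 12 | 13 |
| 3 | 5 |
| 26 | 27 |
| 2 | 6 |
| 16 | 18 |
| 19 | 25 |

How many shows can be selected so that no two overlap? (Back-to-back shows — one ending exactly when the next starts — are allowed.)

9

Greedy by earliest finish: after sorting by end time, pick each interval compatible with the last pick.
Sorted by end: (0,1)  (0,2)  (3,5)  (2,6)  (8,9)  (12,13)  (11,14)  (15,17)  (16,18)  (17,19)  (20,24)  (19,25)  (25,26)  (26,27)
take (0,1); take (3,5); take (8,9); take (12,13); take (15,17); skip (16,18); take (17,19); take (20,24); take (25,26); take (26,27).
Selected 9 shows.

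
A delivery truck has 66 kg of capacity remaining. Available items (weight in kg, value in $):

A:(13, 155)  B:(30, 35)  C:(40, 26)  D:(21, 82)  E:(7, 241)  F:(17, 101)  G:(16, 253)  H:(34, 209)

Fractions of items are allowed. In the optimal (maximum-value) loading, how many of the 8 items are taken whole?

3

Order: E (241/7=34.43) > G (253/16=15.81) > A (155/13=11.92) > H (209/34=6.15) > F (101/17=5.94) > D (82/21=3.90) > B (35/30=1.17) > C (26/40=0.65)
Fill: take E (7 @ 241) → take G (16 @ 253) → take A (13 @ 155) → take 30/34 of H → 184.41; 66/66 used.
3 item(s) taken whole; one partial (take 30/34 of H).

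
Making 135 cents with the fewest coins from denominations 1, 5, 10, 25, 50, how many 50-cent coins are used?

Greedy: take as many of the largest coin as possible, then repeat with the remainder.
135 − 2×50→35 − 1×25→10 − 1×10→0
Count of 50: 2

2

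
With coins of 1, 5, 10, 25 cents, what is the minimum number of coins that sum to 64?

64 − 2×25→14 − 1×10→4 − 4×1→0
Total coins = 2 + 1 + 4 = 7

7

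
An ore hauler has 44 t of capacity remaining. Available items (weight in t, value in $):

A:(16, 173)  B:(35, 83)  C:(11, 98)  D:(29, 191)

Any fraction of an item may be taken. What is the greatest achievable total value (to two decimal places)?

382.97

Greedy by value/weight ratio, highest first.
Order: A (173/16=10.81) > C (98/11=8.91) > D (191/29=6.59) > B (83/35=2.37)
Fill: take A (16 @ 173) → take C (11 @ 98) → take 17/29 of D → 111.97; 44/44 used.
Total value = 382.97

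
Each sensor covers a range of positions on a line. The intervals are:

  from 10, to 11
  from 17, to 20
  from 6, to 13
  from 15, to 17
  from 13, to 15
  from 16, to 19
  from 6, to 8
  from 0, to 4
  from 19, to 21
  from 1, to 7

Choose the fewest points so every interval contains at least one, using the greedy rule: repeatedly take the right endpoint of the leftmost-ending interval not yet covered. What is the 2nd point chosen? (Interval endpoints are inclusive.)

8

Sort by right endpoint; whenever an interval is uncovered, place a point at its right end.
Sorted: [0,4] [1,7] [6,8] [10,11] [6,13] [13,15] [15,17] [16,19] [17,20] [19,21]
{[0,4],[1,7]} hit by 4; {[6,8]} hit by 8; {[10,11],[6,13]} hit by 11; {[13,15],[15,17]} hit by 15; {[16,19],[17,20],[19,21]} hit by 19.
Points: 4, 8, 11, 15, 19 (5 total).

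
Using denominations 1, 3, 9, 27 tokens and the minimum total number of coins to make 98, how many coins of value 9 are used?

Use the largest denomination that fits, subtract, and repeat.
98 = 3×27 + 1×9 + 2×3 + 2×1
Count of 9: 1

1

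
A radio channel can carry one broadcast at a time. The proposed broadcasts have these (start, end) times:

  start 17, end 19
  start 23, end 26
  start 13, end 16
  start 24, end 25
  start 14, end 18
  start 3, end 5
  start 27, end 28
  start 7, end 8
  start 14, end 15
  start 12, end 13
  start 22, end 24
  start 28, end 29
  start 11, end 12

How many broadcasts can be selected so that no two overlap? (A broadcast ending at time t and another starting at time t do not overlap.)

10

Greedy by earliest finish: after sorting by end time, pick each interval compatible with the last pick.
Sorted by end: (3,5)  (7,8)  (11,12)  (12,13)  (14,15)  (13,16)  (14,18)  (17,19)  (22,24)  (24,25)  (23,26)  (27,28)  (28,29)
take (3,5); take (7,8); take (11,12); take (12,13); take (14,15); take (17,19); take (22,24); take (24,25); take (27,28); take (28,29).
Selected 10 broadcasts.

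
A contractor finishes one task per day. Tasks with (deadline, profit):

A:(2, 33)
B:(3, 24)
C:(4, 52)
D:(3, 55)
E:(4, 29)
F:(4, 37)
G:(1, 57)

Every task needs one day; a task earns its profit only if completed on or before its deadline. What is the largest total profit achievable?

By profit: G(d1,57), D(d3,55), C(d4,52), F(d4,37), A(d2,33), E(d4,29), B(d3,24)
G→slot 1; D→slot 3; C→slot 4; F→slot 2; A skipped; E skipped; B skipped.
Profit = 57 + 37 + 55 + 52 = 201

201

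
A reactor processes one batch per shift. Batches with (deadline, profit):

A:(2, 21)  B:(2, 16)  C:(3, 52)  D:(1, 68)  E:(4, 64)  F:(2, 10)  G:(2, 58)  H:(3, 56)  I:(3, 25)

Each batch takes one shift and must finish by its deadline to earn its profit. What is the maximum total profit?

246

Take jobs in profit order; each goes to the latest open slot no later than its deadline.
By profit: D(d1,68), E(d4,64), G(d2,58), H(d3,56), C(d3,52), I(d3,25), A(d2,21), B(d2,16), F(d2,10)
D→slot 1; E→slot 4; G→slot 2; H→slot 3; C skipped; I skipped; A skipped; B skipped; F skipped.
Profit = 68 + 58 + 56 + 64 = 246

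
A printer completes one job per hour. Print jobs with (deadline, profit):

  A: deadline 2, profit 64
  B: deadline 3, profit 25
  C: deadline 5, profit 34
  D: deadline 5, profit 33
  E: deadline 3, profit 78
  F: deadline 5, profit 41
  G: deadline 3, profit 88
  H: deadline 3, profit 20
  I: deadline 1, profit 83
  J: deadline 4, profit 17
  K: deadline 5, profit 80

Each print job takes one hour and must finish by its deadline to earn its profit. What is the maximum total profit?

370

Take jobs in profit order; each goes to the latest open slot no later than its deadline.
By profit: G(d3,88), I(d1,83), K(d5,80), E(d3,78), A(d2,64), F(d5,41), C(d5,34), D(d5,33), B(d3,25), H(d3,20), J(d4,17)
G→slot 3; I→slot 1; K→slot 5; E→slot 2; A skipped; F→slot 4; C skipped; D skipped; B skipped; H skipped; J skipped.
Profit = 83 + 78 + 88 + 41 + 80 = 370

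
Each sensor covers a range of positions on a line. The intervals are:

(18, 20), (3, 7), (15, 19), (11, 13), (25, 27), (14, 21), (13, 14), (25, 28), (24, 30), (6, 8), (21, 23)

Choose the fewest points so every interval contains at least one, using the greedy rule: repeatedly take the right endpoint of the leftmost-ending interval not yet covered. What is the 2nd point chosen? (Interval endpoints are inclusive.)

13

Sorted: [3,7] [6,8] [11,13] [13,14] [15,19] [18,20] [14,21] [21,23] [25,27] [25,28] [24,30]
{[3,7],[6,8]} hit by 7; {[11,13],[13,14]} hit by 13; {[15,19],[18,20],[14,21]} hit by 19; {[21,23]} hit by 23; {[25,27],[25,28],[24,30]} hit by 27.
Points: 7, 13, 19, 23, 27 (5 total).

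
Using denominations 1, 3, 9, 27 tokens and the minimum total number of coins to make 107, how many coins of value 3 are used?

2

Use the largest denomination that fits, subtract, and repeat.
107 = 3×27 + 2×9 + 2×3 + 2×1
Count of 3: 2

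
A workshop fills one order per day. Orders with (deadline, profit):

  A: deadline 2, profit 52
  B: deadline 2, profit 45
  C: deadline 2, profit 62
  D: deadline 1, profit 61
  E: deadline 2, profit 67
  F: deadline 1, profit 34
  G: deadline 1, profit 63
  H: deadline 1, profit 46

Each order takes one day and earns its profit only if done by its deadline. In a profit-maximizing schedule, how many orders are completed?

Profit order: E=67 G=63 C=62 D=61 A=52 H=46 B=45 F=34
Assign: E→slot 2, G→slot 1, C skipped, D skipped, A skipped, H skipped, B skipped, F skipped.
Slots: [1:G] [2:E]
2 of 8 scheduled.

2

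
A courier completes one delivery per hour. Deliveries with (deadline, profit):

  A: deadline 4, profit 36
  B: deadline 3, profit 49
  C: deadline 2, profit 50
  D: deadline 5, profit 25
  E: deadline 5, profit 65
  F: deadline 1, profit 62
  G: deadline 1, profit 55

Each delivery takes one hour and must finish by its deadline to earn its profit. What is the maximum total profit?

262

By profit: E(d5,65), F(d1,62), G(d1,55), C(d2,50), B(d3,49), A(d4,36), D(d5,25)
E→slot 5; F→slot 1; G skipped; C→slot 2; B→slot 3; A→slot 4; D skipped.
Profit = 62 + 50 + 49 + 36 + 65 = 262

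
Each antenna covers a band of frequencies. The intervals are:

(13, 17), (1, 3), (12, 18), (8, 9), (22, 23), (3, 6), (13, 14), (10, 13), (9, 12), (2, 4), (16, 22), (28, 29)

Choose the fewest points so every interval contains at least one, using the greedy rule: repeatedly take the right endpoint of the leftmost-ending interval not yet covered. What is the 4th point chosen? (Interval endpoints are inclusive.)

Sorted: [1,3] [2,4] [3,6] [8,9] [9,12] [10,13] [13,14] [13,17] [12,18] [16,22] [22,23] [28,29]
{[1,3],[2,4],[3,6]} hit by 3; {[8,9],[9,12]} hit by 9; {[10,13],[13,14],[13,17],[12,18]} hit by 13; {[16,22],[22,23]} hit by 22; {[28,29]} hit by 29.
Points: 3, 9, 13, 22, 29 (5 total).

22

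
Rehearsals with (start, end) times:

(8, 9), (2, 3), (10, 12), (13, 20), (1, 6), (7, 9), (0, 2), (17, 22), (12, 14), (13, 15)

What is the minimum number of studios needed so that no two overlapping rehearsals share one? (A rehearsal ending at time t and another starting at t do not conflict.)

Events (time:±→running): 0:+→1 1:+→2 2:-→1 2:+→2 3:-→1 6:-→0 7:+→1 8:+→2 9:-→1 9:-→0 10:+→1 12:-→0 12:+→1 13:+→2 13:+→3 … peak 3.

3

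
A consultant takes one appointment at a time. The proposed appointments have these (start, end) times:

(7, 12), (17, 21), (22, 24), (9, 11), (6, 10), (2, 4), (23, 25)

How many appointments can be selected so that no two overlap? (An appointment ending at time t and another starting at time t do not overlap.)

4

Sort by end time and greedily take each interval whose start is ≥ the last chosen end.
Sorted by end: (2,4)  (6,10)  (9,11)  (7,12)  (17,21)  (22,24)  (23,25)
take (2,4); take (6,10); skip (9,11); take (17,21); take (22,24).
Selected 4 appointments.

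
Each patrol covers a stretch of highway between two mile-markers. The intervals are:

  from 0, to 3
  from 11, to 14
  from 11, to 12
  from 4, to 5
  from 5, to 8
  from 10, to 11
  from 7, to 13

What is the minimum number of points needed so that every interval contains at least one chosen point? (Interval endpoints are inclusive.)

3

Sort by right endpoint; whenever an interval is uncovered, place a point at its right end.
By right end: [0,3]  [4,5]  [5,8]  [10,11]  [11,12]  [7,13]  [11,14]
[0,3] uncovered → point at 3; [4,5] uncovered → point at 5; [10,11] uncovered → point at 11.
Points: 3, 5, 11 (3 total).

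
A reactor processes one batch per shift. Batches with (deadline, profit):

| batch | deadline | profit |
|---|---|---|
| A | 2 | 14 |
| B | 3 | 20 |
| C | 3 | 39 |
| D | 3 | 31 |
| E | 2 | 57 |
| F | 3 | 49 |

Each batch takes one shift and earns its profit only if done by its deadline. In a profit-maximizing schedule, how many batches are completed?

By profit: E(d2,57), F(d3,49), C(d3,39), D(d3,31), B(d3,20), A(d2,14)
E→slot 2; F→slot 3; C→slot 1; D skipped; B skipped; A skipped.
3 of 6 scheduled.

3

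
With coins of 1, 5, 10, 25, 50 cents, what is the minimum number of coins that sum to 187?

7

Greedy: take as many of the largest coin as possible, then repeat with the remainder.
187 − 3×50→37 − 1×25→12 − 1×10→2 − 2×1→0
Total coins = 3 + 1 + 1 + 2 = 7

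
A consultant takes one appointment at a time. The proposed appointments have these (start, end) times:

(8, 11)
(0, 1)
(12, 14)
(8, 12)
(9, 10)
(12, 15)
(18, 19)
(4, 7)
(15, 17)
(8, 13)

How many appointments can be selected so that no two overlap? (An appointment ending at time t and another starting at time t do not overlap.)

Sort by end time and greedily take each interval whose start is ≥ the last chosen end.
Sorted by end: (0,1)  (4,7)  (9,10)  (8,11)  (8,12)  (8,13)  (12,14)  (12,15)  (15,17)  (18,19)
take (0,1); take (4,7); take (9,10); take (12,14); skip (12,15); take (15,17); take (18,19).
Selected 6 appointments.

6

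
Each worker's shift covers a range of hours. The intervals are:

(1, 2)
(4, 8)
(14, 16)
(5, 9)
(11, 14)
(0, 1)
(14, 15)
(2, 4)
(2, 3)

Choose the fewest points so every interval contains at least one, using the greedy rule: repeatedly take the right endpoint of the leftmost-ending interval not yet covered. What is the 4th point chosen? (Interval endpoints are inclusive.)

14

By right end: [0,1]  [1,2]  [2,3]  [2,4]  [4,8]  [5,9]  [11,14]  [14,15]  [14,16]
[0,1] uncovered → point at 1; [2,3] uncovered → point at 3; [4,8] uncovered → point at 8; [11,14] uncovered → point at 14.
Points: 1, 3, 8, 14 (4 total).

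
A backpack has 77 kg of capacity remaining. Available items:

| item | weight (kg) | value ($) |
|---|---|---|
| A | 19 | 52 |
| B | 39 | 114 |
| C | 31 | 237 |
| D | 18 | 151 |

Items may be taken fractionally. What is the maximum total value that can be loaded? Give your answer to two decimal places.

469.85

Ratios (sorted): D 8.39, C 7.65, B 2.92, A 2.74
take D (18 @ 151); take C (31 @ 237); take 28/39 of B → 81.85. Capacity used 77/77.
Total value = 469.85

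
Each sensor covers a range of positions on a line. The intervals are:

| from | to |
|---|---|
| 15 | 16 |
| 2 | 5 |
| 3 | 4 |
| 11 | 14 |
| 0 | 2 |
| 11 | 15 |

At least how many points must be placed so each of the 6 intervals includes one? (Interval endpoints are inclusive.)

4

Process intervals by earliest right end; each time one isn't hit yet, stab at its right endpoint.
By right end: [0,2]  [3,4]  [2,5]  [11,14]  [11,15]  [15,16]
[0,2] uncovered → point at 2; [3,4] uncovered → point at 4; [11,14] uncovered → point at 14; [15,16] uncovered → point at 16.
Points: 2, 4, 14, 16 (4 total).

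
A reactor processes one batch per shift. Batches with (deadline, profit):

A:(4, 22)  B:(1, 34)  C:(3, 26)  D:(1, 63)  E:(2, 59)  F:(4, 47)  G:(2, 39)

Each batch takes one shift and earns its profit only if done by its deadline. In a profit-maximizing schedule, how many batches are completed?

4

Take jobs in profit order; each goes to the latest open slot no later than its deadline.
By profit: D(d1,63), E(d2,59), F(d4,47), G(d2,39), B(d1,34), C(d3,26), A(d4,22)
D→slot 1; E→slot 2; F→slot 4; G skipped; B skipped; C→slot 3; A skipped.
4 of 7 scheduled.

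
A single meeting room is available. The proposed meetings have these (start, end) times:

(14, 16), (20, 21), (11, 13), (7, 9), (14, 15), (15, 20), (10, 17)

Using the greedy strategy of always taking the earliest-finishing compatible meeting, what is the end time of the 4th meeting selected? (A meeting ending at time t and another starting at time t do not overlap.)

Sorted by end: (7,9)  (11,13)  (14,15)  (14,16)  (10,17)  (15,20)  (20,21)
take (7,9); take (11,13); take (14,15); skip (14,16); skip (10,17); take (15,20); take (20,21).
Selected: (7,9) (11,13) (14,15) (15,20) (20,21)

20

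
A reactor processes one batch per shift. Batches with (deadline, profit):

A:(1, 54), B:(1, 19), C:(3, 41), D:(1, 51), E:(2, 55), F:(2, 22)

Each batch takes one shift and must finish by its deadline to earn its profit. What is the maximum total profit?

Sort by profit descending; place each in the latest free slot ≤ its deadline.
Profit order: E=55 A=54 D=51 C=41 F=22 B=19
Assign: E→slot 2, A→slot 1, D skipped, C→slot 3, F skipped, B skipped.
Slots: [1:A] [2:E] [3:C]
Profit = 54 + 55 + 41 = 150

150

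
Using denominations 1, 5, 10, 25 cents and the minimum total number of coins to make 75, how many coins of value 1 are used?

0

Greedy: take as many of the largest coin as possible, then repeat with the remainder.
75 = 3×25
Count of 1: 0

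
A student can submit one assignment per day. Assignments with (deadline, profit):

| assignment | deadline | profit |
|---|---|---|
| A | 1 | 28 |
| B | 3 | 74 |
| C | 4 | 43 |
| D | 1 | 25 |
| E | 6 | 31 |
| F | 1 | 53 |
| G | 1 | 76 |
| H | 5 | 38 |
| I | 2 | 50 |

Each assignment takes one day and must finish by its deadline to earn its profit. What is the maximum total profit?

Sort by profit descending; place each in the latest free slot ≤ its deadline.
Profit order: G=76 B=74 F=53 I=50 C=43 H=38 E=31 A=28 D=25
Assign: G→slot 1, B→slot 3, F skipped, I→slot 2, C→slot 4, H→slot 5, E→slot 6, A skipped, D skipped.
Slots: [1:G] [2:I] [3:B] [4:C] [5:H] [6:E]
Profit = 76 + 50 + 74 + 43 + 38 + 31 = 312

312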